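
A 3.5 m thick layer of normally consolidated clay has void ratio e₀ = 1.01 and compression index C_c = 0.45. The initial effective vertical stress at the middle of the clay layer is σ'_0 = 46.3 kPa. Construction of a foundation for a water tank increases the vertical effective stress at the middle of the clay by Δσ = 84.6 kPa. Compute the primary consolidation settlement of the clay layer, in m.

Final effective stress: σ'_f = σ'_0 + Δσ = 46.3 + 84.6 = 130.9 kPa.
Normally consolidated clay, so the full stress increment lies on the virgin compression line:
S_c = C_c·H/(1+e₀)·log₁₀(σ'_f/σ'_0) = 0.45×3.5/(1+1.01)×log₁₀(130.9/46.3)
    = 0.78358 × 0.45136 = 0.3537 m

S_c ≈ 0.354 m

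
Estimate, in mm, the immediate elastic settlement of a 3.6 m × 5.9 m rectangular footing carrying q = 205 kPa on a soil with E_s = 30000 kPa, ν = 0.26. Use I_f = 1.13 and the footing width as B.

Immediate (elastic) settlement: S_e = q·B·(1−ν²)/E_s · I_f.
S_e = 205 × 3.6 × (1 − 0.26²) / 30000 × 1.13
    = 205 × 3.6 × 0.9324 / 30000 × 1.13
    = 0.02592 m = 25.92 mm

S_e ≈ 25.9 mm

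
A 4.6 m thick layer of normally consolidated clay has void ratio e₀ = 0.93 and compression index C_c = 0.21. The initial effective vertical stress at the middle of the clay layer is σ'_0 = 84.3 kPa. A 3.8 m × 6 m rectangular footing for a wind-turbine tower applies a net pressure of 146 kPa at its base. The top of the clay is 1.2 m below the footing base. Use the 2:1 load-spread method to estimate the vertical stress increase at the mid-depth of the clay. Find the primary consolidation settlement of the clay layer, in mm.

Mid-depth of clay below the footing base: z = 1.2 + 4.6/2 = 3.5 m.
Stress increase at mid-clay by the 2:1 spreading method:
Δσ = qBL/((B+z)(L+z)) = 146×3.8×6/((3.8+3.5)(6+3.5)) = 48 kPa
Final effective stress: σ'_f = σ'_0 + Δσ = 84.3 + 48 = 132.3 kPa.
Normally consolidated clay, so the full stress increment lies on the virgin compression line:
S_c = C_c·H/(1+e₀)·log₁₀(σ'_f/σ'_0) = 0.21×4.6/(1+0.93)×log₁₀(132.3/84.3)
    = 0.50052 × 0.19573 = 0.09797 m

S_c ≈ 98 mm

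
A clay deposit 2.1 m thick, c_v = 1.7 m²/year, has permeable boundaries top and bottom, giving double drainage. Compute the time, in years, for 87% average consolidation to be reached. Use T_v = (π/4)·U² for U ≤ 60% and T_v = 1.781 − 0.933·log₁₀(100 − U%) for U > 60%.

Drainage path length: H_d = H/2 = 1.05 m (double drainage).
U > 60%: T_v = 1.781 − 0.933·log₁₀(100 − 87) = 0.74169.
t = T_v·H_d²/c_v = 0.74169×1.05²/1.7 = 0.481 years.

t ≈ 0.481 years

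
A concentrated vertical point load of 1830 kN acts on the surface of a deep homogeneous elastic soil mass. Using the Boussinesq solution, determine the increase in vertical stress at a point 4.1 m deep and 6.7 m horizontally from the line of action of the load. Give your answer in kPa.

Δσ_z ≈ 2.01 kPa

Boussinesq vertical stress below a point load on an elastic half-space:
Δσ_z = 3P/(2πz²) · [1 + (r/z)²]^(−5/2)
r/z = 6.7/4.1 = 1.6341; [1+(r/z)²]^(−5/2) = 0.038744.
Δσ_z = 3×1830/(2π×4.1²) × 0.038744 = 51.979 × 0.038744 = 2.014 kPa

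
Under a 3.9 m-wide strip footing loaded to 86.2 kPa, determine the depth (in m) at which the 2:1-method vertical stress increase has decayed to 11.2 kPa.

z ≈ 26.1 m

2:1 spreading — at depth z the loaded area has grown by z in each plan dimension:
qB/(B+z) = Δσ_z ⇒ z = qB/Δσ_z − B = 86.2×3.9/11.2 − 3.9 = 26.12 m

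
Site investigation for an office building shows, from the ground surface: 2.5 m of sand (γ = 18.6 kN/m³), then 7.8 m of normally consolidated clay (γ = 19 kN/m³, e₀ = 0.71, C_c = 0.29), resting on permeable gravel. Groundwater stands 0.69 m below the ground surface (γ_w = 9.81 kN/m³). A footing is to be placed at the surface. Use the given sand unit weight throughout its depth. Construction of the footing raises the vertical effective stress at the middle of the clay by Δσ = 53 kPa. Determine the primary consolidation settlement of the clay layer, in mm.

S_c ≈ 344 mm

Mid-depth of clay below the ground surface: z = 2.5 + 7.8/2 = 6.4 m.
Total vertical stress at mid-clay: σ_v = 18.6×2.5 + 19×3.9 = 120.6 kPa.
Pore pressure: u = 9.81×(6.4 − 0.69) = 56.015 kPa.
Initial effective stress: σ'_0 = σ_v − u = 120.6 − 56.015 = 64.585 kPa.
Final effective stress: σ'_f = σ'_0 + Δσ = 64.585 + 53 = 117.58 kPa.
Normally consolidated clay, so the full stress increment lies on the virgin compression line:
S_c = C_c·H/(1+e₀)·log₁₀(σ'_f/σ'_0) = 0.29×7.8/(1+0.71)×log₁₀(117.58/64.585)
    = 1.3228 × 0.2602 = 0.3442 m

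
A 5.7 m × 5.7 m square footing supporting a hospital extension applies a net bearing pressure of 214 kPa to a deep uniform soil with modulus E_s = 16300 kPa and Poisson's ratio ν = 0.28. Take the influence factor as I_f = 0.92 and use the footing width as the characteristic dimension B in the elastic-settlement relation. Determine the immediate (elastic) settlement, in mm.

S_e ≈ 63.4 mm

Immediate (elastic) settlement: S_e = q·B·(1−ν²)/E_s · I_f.
S_e = 214 × 5.7 × (1 − 0.28²) / 16300 × 0.92
    = 214 × 5.7 × 0.9216 / 16300 × 0.92
    = 0.06345 m = 63.45 mm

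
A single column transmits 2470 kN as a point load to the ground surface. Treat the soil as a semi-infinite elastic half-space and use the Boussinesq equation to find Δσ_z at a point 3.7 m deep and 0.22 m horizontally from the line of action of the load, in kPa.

Boussinesq vertical stress below a point load on an elastic half-space:
Δσ_z = 3P/(2πz²) · [1 + (r/z)²]^(−5/2)
r/z = 0.22/3.7 = 0.059459; [1+(r/z)²]^(−5/2) = 0.99122.
Δσ_z = 3×2470/(2π×3.7²) × 0.99122 = 86.146 × 0.99122 = 85.39 kPa

Δσ_z ≈ 85.4 kPa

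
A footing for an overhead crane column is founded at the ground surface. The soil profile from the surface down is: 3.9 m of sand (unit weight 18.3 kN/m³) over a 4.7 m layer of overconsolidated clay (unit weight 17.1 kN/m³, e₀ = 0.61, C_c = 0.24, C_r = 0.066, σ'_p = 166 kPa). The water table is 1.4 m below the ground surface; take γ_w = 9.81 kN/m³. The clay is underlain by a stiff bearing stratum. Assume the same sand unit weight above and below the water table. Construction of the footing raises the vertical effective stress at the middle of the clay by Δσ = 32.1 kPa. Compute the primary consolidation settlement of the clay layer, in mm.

S_c ≈ 34 mm

Mid-depth of clay below the ground surface: z = 3.9 + 4.7/2 = 6.25 m.
Total vertical stress at mid-clay: σ_v = 18.3×3.9 + 17.1×2.35 = 111.56 kPa.
Pore pressure: u = 9.81×(6.25 − 1.4) = 47.578 kPa.
Initial effective stress: σ'_0 = σ_v − u = 111.56 − 47.578 = 63.982 kPa.
Final effective stress: σ'_f = 63.982 + 32.1 = 96.082 kPa.
σ'_f = 96.082 ≤ σ'_p = 166 kPa, so the clay remains overconsolidated and only the recompression index applies:
S_c = C_r·H/(1+e₀)·log₁₀(σ'_f/σ'_0) = 0.066×4.7/1.61×log₁₀(96.082/63.982)
    = 0.19267 × 0.17658 = 0.03402 m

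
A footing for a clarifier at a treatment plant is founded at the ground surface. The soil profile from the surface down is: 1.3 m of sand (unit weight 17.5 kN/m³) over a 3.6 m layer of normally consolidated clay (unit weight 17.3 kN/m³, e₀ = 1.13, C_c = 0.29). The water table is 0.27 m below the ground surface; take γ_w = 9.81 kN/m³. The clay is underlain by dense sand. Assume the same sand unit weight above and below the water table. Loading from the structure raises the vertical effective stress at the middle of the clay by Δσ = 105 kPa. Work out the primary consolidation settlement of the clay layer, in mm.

S_c ≈ 343 mm

Mid-depth of clay below the ground surface: z = 1.3 + 3.6/2 = 3.1 m.
Total vertical stress at mid-clay: σ_v = 17.5×1.3 + 17.3×1.8 = 53.89 kPa.
Pore pressure: u = 9.81×(3.1 − 0.27) = 27.762 kPa.
Initial effective stress: σ'_0 = σ_v − u = 53.89 − 27.762 = 26.128 kPa.
Final effective stress: σ'_f = σ'_0 + Δσ = 26.128 + 105 = 131.13 kPa.
Normally consolidated clay, so the full stress increment lies on the virgin compression line:
S_c = C_c·H/(1+e₀)·log₁₀(σ'_f/σ'_0) = 0.29×3.6/(1+1.13)×log₁₀(131.13/26.128)
    = 0.49014 × 0.7006 = 0.3434 m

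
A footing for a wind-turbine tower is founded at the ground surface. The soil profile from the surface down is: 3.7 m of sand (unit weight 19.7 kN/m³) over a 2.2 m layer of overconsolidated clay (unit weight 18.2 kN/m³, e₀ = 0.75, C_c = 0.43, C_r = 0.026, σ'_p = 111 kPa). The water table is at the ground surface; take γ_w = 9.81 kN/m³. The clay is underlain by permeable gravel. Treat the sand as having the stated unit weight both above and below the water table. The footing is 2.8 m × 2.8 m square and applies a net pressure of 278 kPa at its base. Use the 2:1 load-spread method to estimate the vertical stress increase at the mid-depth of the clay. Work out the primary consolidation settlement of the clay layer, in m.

Mid-depth of clay below the ground surface: z = 3.7 + 2.2/2 = 4.8 m.
Total vertical stress at mid-clay: σ_v = 19.7×3.7 + 18.2×1.1 = 92.91 kPa.
Pore pressure: u = 9.81×(4.8 − 0) = 47.088 kPa.
Initial effective stress: σ'_0 = σ_v − u = 92.91 − 47.088 = 45.822 kPa.
Stress increase at mid-clay by the 2:1 spreading method:
Δσ = qBL/((B+z)(L+z)) = 278×2.8×2.8/((2.8+4.8)(2.8+4.8)) = 37.734 kPa
Final effective stress: σ'_f = 45.822 + 37.734 = 83.556 kPa.
σ'_f = 83.556 ≤ σ'_p = 111 kPa, so the clay remains overconsolidated and only the recompression index applies:
S_c = C_r·H/(1+e₀)·log₁₀(σ'_f/σ'_0) = 0.026×2.2/1.75×log₁₀(83.556/45.822)
    = 0.032685 × 0.2609 = 0.008527 m

S_c ≈ 0.00853 m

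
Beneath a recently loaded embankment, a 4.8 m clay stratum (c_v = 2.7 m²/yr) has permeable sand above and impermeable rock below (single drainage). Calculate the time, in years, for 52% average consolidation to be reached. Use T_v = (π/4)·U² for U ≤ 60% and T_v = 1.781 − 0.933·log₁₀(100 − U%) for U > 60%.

Drainage path length: H_d = H = 4.8 m (single drainage).
U ≤ 60%: T_v = (π/4)·U² = (π/4)×0.52² = 0.21237.
t = T_v·H_d²/c_v = 0.21237×4.8²/2.7 = 1.812 years.

t ≈ 1.81 years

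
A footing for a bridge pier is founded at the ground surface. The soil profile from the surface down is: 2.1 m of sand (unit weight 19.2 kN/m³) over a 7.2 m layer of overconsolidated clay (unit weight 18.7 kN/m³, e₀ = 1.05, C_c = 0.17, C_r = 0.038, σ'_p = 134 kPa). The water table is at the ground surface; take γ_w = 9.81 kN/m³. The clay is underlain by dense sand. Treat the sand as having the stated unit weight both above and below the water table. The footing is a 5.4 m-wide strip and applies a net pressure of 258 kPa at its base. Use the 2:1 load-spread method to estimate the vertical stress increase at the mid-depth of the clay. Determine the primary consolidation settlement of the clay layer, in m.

S_c ≈ 0.128 m

Mid-depth of clay below the ground surface: z = 2.1 + 7.2/2 = 5.7 m.
Total vertical stress at mid-clay: σ_v = 19.2×2.1 + 18.7×3.6 = 107.64 kPa.
Pore pressure: u = 9.81×(5.7 − 0) = 55.917 kPa.
Initial effective stress: σ'_0 = σ_v − u = 107.64 − 55.917 = 51.723 kPa.
Stress increase at mid-clay by the 2:1 spreading method:
Δσ = qB/(B+z) = 258×5.4/(5.4+5.7) = 125.51 kPa
Final effective stress: σ'_f = 51.723 + 125.51 = 177.23 kPa.
σ'_f = 177.23 > σ'_p = 134 kPa, so the stress path crosses the preconsolidation pressure — recompression up to σ'_p, then virgin compression beyond:
S_c = H/(1+e₀)·[C_r·log₁₀(σ'_p/σ'_0) + C_c·log₁₀(σ'_f/σ'_p)]
    = 7.2/2.05 × [0.038×log₁₀(134/51.723) + 0.17×log₁₀(177.23/134)]
    = 3.5122 × [0.01571 + 0.020644] = 0.1277 m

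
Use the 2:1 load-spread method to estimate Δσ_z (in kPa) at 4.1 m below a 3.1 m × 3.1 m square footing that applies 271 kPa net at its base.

Δσ_z ≈ 50.2 kPa

By the 2:1 method the load spreads at 1 horizontal : 2 vertical, so at depth z the loaded area has grown by z in each plan dimension:
Δσ = qBL/((B+z)(L+z)) = 271×3.1×3.1/((3.1+4.1)(3.1+4.1)) = 50.237 kPa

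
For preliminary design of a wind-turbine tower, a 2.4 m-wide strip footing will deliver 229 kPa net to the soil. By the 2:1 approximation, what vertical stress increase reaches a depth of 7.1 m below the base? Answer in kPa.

By the 2:1 method the load spreads at 1 horizontal : 2 vertical, so at depth z the loaded area has grown by z in each plan dimension:
Δσ = qB/(B+z) = 229×2.4/(2.4+7.1) = 57.853 kPa

Δσ_z ≈ 57.9 kPa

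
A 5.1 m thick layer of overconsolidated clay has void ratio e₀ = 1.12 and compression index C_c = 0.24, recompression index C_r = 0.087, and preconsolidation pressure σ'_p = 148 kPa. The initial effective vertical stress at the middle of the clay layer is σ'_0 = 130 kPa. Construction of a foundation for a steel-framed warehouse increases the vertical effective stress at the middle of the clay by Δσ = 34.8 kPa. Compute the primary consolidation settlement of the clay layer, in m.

Final effective stress: σ'_f = 130 + 34.8 = 164.8 kPa.
σ'_f = 164.8 > σ'_p = 148 kPa, so the stress path crosses the preconsolidation pressure — recompression up to σ'_p, then virgin compression beyond:
S_c = H/(1+e₀)·[C_r·log₁₀(σ'_p/σ'_0) + C_c·log₁₀(σ'_f/σ'_p)]
    = 5.1/2.12 × [0.087×log₁₀(148/130) + 0.24×log₁₀(164.8/148)]
    = 2.4057 × [0.0048997 + 0.011207] = 0.03875 m

S_c ≈ 0.0387 m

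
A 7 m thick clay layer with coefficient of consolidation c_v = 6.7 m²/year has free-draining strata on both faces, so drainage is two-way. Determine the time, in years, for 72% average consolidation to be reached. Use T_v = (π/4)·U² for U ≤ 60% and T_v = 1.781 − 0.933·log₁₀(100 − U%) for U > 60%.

t ≈ 0.788 years

Drainage path length: H_d = H/2 = 3.5 m (double drainage).
U > 60%: T_v = 1.781 − 0.933·log₁₀(100 − 72) = 0.4308.
t = T_v·H_d²/c_v = 0.4308×3.5²/6.7 = 0.7877 years.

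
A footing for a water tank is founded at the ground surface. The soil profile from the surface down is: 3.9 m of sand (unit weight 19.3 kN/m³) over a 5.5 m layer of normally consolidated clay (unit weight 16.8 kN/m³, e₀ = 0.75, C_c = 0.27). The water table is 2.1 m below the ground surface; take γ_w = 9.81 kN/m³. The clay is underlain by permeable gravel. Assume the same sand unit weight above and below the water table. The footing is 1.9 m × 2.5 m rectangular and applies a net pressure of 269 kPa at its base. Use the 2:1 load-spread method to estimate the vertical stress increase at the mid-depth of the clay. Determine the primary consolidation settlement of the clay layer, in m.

Mid-depth of clay below the ground surface: z = 3.9 + 5.5/2 = 6.65 m.
Total vertical stress at mid-clay: σ_v = 19.3×3.9 + 16.8×2.75 = 121.47 kPa.
Pore pressure: u = 9.81×(6.65 − 2.1) = 44.636 kPa.
Initial effective stress: σ'_0 = σ_v − u = 121.47 − 44.636 = 76.834 kPa.
Stress increase at mid-clay by the 2:1 spreading method:
Δσ = qBL/((B+z)(L+z)) = 269×1.9×2.5/((1.9+6.65)(2.5+6.65)) = 16.333 kPa
Final effective stress: σ'_f = σ'_0 + Δσ = 76.834 + 16.333 = 93.167 kPa.
Normally consolidated clay, so the full stress increment lies on the virgin compression line:
S_c = C_c·H/(1+e₀)·log₁₀(σ'_f/σ'_0) = 0.27×5.5/(1+0.75)×log₁₀(93.167/76.834)
    = 0.84857 × 0.083709 = 0.07103 m

S_c ≈ 0.071 m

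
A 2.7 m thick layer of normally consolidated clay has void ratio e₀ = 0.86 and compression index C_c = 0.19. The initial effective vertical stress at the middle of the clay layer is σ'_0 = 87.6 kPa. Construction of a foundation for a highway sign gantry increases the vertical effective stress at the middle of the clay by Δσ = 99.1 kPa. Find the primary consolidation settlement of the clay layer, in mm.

S_c ≈ 90.6 mm

Final effective stress: σ'_f = σ'_0 + Δσ = 87.6 + 99.1 = 186.7 kPa.
Normally consolidated clay, so the full stress increment lies on the virgin compression line:
S_c = C_c·H/(1+e₀)·log₁₀(σ'_f/σ'_0) = 0.19×2.7/(1+0.86)×log₁₀(186.7/87.6)
    = 0.27581 × 0.32864 = 0.09064 m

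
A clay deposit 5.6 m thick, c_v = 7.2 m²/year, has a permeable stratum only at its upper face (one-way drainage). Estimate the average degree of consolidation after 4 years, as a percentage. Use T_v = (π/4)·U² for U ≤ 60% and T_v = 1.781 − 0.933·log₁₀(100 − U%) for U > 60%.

Drainage path length: H_d = H = 5.6 m (single drainage).
T_v = c_v·t/H_d² = 7.2×4/5.6² = 0.91837.
T_v = 0.91837 corresponds to the U > 60% branch:
U = 1 − 10^((1.781 − T_v)/0.933)/100 = 0.9159

U ≈ 91.6 %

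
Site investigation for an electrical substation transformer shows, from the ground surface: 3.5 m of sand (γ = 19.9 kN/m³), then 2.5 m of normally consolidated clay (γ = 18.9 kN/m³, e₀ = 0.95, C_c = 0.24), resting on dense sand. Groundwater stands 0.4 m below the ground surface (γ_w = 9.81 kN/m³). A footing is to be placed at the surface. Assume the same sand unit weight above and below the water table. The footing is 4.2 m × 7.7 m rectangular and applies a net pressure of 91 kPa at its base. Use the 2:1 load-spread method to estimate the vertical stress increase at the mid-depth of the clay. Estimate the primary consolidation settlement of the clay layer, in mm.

S_c ≈ 56.1 mm

Mid-depth of clay below the ground surface: z = 3.5 + 2.5/2 = 4.75 m.
Total vertical stress at mid-clay: σ_v = 19.9×3.5 + 18.9×1.25 = 93.275 kPa.
Pore pressure: u = 9.81×(4.75 − 0.4) = 42.673 kPa.
Initial effective stress: σ'_0 = σ_v − u = 93.275 − 42.673 = 50.602 kPa.
Stress increase at mid-clay by the 2:1 spreading method:
Δσ = qBL/((B+z)(L+z)) = 91×4.2×7.7/((4.2+4.75)(7.7+4.75)) = 26.411 kPa
Final effective stress: σ'_f = σ'_0 + Δσ = 50.602 + 26.411 = 77.013 kPa.
Normally consolidated clay, so the full stress increment lies on the virgin compression line:
S_c = C_c·H/(1+e₀)·log₁₀(σ'_f/σ'_0) = 0.24×2.5/(1+0.95)×log₁₀(77.013/50.602)
    = 0.30769 × 0.1824 = 0.05612 m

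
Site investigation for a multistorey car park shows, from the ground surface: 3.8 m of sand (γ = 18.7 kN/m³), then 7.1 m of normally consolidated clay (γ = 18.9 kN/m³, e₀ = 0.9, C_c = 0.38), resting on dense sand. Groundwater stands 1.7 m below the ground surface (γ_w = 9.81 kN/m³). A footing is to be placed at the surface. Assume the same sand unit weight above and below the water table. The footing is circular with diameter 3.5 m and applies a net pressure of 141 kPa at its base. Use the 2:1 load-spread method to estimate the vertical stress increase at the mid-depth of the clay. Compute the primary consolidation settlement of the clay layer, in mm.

Mid-depth of clay below the ground surface: z = 3.8 + 7.1/2 = 7.35 m.
Total vertical stress at mid-clay: σ_v = 18.7×3.8 + 18.9×3.55 = 138.15 kPa.
Pore pressure: u = 9.81×(7.35 − 1.7) = 55.427 kPa.
Initial effective stress: σ'_0 = σ_v − u = 138.15 − 55.427 = 82.723 kPa.
Stress increase at mid-clay by the 2:1 spreading method:
Δσ ≈ qD²/(D+z)² = 141×3.5²/(3.5+7.35)² = 14.672 kPa
Final effective stress: σ'_f = σ'_0 + Δσ = 82.723 + 14.672 = 97.395 kPa.
Normally consolidated clay, so the full stress increment lies on the virgin compression line:
S_c = C_c·H/(1+e₀)·log₁₀(σ'_f/σ'_0) = 0.38×7.1/(1+0.9)×log₁₀(97.395/82.723)
    = 1.42 × 0.07091 = 0.1007 m

S_c ≈ 101 mm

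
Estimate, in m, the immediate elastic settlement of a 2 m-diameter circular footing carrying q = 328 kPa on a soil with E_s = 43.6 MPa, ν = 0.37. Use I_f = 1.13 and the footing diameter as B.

Immediate (elastic) settlement: S_e = q·B·(1−ν²)/E_s · I_f.
E_s = 43.6 MPa = 43600 kPa.
S_e = 328 × 2 × (1 − 0.37²) / 43600 × 1.13
    = 328 × 2 × 0.8631 / 43600 × 1.13
    = 0.01467 m

S_e ≈ 0.0147 m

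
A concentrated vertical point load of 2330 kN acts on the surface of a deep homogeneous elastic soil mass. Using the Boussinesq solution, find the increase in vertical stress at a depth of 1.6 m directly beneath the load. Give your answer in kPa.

Δσ_z ≈ 435 kPa

Boussinesq vertical stress below a point load on an elastic half-space:
Δσ_z = 3P/(2πz²) · [1 + (r/z)²]^(−5/2)
r/z = 0/1.6 = 0; [1+(r/z)²]^(−5/2) = 1.
Δσ_z = 3×2330/(2π×1.6²) × 1 = 434.57 × 1 = 434.6 kPa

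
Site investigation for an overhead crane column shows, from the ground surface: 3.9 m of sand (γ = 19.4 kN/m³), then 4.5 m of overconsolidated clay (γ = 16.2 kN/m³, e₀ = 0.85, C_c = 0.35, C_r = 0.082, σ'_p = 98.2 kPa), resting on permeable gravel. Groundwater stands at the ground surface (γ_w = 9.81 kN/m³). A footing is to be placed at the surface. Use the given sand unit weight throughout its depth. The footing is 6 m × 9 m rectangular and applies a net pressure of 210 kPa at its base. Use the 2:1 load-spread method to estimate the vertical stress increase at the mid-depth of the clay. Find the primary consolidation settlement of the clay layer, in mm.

S_c ≈ 109 mm

Mid-depth of clay below the ground surface: z = 3.9 + 4.5/2 = 6.15 m.
Total vertical stress at mid-clay: σ_v = 19.4×3.9 + 16.2×2.25 = 112.11 kPa.
Pore pressure: u = 9.81×(6.15 − 0) = 60.332 kPa.
Initial effective stress: σ'_0 = σ_v − u = 112.11 − 60.332 = 51.778 kPa.
Stress increase at mid-clay by the 2:1 spreading method:
Δσ = qBL/((B+z)(L+z)) = 210×6×9/((6+6.15)(9+6.15)) = 61.606 kPa
Final effective stress: σ'_f = 51.778 + 61.606 = 113.38 kPa.
σ'_f = 113.38 > σ'_p = 98.2 kPa, so the stress path crosses the preconsolidation pressure — recompression up to σ'_p, then virgin compression beyond:
S_c = H/(1+e₀)·[C_r·log₁₀(σ'_p/σ'_0) + C_c·log₁₀(σ'_f/σ'_p)]
    = 4.5/1.85 × [0.082×log₁₀(98.2/51.778) + 0.35×log₁₀(113.38/98.2)]
    = 2.4324 × [0.022793 + 0.021849] = 0.1086 m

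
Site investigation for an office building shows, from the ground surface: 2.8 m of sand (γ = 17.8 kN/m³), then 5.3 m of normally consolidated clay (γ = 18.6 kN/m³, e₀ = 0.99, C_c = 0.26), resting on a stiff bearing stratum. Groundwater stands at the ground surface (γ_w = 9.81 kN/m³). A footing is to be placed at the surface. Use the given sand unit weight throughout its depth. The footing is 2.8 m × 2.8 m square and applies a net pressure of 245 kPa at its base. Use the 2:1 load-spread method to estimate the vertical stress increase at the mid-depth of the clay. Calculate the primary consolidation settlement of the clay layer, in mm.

S_c ≈ 145 mm

Mid-depth of clay below the ground surface: z = 2.8 + 5.3/2 = 5.45 m.
Total vertical stress at mid-clay: σ_v = 17.8×2.8 + 18.6×2.65 = 99.13 kPa.
Pore pressure: u = 9.81×(5.45 − 0) = 53.465 kPa.
Initial effective stress: σ'_0 = σ_v − u = 99.13 − 53.465 = 45.665 kPa.
Stress increase at mid-clay by the 2:1 spreading method:
Δσ = qBL/((B+z)(L+z)) = 245×2.8×2.8/((2.8+5.45)(2.8+5.45)) = 28.221 kPa
Final effective stress: σ'_f = σ'_0 + Δσ = 45.665 + 28.221 = 73.886 kPa.
Normally consolidated clay, so the full stress increment lies on the virgin compression line:
S_c = C_c·H/(1+e₀)·log₁₀(σ'_f/σ'_0) = 0.26×5.3/(1+0.99)×log₁₀(73.886/45.665)
    = 0.69246 × 0.20898 = 0.1447 m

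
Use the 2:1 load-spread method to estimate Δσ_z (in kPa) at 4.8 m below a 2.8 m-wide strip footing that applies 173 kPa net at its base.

Δσ_z ≈ 63.7 kPa

By the 2:1 method the load spreads at 1 horizontal : 2 vertical, so at depth z the loaded area has grown by z in each plan dimension:
Δσ = qB/(B+z) = 173×2.8/(2.8+4.8) = 63.737 kPa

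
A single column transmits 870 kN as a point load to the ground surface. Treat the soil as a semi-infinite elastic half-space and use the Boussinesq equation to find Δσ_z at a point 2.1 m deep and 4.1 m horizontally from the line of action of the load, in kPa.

Boussinesq vertical stress below a point load on an elastic half-space:
Δσ_z = 3P/(2πz²) · [1 + (r/z)²]^(−5/2)
r/z = 4.1/2.1 = 1.9524; [1+(r/z)²]^(−5/2) = 0.019689.
Δσ_z = 3×870/(2π×2.1²) × 0.019689 = 94.194 × 0.019689 = 1.855 kPa

Δσ_z ≈ 1.85 kPa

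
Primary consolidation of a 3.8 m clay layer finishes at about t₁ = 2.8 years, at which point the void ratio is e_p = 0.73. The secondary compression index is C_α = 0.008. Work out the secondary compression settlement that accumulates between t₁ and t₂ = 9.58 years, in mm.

Secondary compression: S_s = C_α·H/(1+e_p)·log₁₀(t₂/t₁)
S_s = 0.008×3.8/(1+0.73)×log₁₀(9.58/2.8)
    = 0.01757 × 0.5342 = 0.009387 m

S_s ≈ 9.39 mm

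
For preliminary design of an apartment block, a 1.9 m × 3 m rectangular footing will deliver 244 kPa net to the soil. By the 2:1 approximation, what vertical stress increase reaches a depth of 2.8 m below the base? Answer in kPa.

By the 2:1 method the load spreads at 1 horizontal : 2 vertical, so at depth z the loaded area has grown by z in each plan dimension:
Δσ = qBL/((B+z)(L+z)) = 244×1.9×3/((1.9+2.8)(3+2.8)) = 51.02 kPa

Δσ_z ≈ 51 kPa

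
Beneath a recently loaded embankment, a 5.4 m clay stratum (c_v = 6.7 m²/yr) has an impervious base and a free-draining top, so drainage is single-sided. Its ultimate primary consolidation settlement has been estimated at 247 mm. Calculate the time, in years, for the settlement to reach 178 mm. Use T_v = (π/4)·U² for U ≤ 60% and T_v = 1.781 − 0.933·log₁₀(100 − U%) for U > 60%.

Drainage path length: H_d = H = 5.4 m (single drainage).
U = S(t)/S_ult = 178/247 = 0.7206.
U > 60%: T_v = 1.781 − 0.933·log₁₀(100 − 72.065) = 0.43174.
t = T_v·H_d²/c_v = 0.43174×5.4²/6.7 = 1.879 years.

t ≈ 1.88 years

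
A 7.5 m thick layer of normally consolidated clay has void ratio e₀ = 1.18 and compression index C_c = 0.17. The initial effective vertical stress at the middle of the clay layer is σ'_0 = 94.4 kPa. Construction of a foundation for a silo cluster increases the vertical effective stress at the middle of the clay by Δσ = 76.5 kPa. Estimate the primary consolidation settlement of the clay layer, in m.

Final effective stress: σ'_f = σ'_0 + Δσ = 94.4 + 76.5 = 170.9 kPa.
Normally consolidated clay, so the full stress increment lies on the virgin compression line:
S_c = C_c·H/(1+e₀)·log₁₀(σ'_f/σ'_0) = 0.17×7.5/(1+1.18)×log₁₀(170.9/94.4)
    = 0.58486 × 0.25777 = 0.1508 m

S_c ≈ 0.151 m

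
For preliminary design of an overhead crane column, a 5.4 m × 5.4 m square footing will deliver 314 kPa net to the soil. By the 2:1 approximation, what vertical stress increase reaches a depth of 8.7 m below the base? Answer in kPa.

Δσ_z ≈ 46.1 kPa

By the 2:1 method the load spreads at 1 horizontal : 2 vertical, so at depth z the loaded area has grown by z in each plan dimension:
Δσ = qBL/((B+z)(L+z)) = 314×5.4×5.4/((5.4+8.7)(5.4+8.7)) = 46.055 kPa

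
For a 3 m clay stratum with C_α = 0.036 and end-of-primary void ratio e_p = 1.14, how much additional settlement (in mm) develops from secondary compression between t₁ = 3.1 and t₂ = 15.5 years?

Secondary compression: S_s = C_α·H/(1+e_p)·log₁₀(t₂/t₁)
S_s = 0.036×3/(1+1.14)×log₁₀(15.5/3.1)
    = 0.05047 × 0.699 = 0.03528 m

S_s ≈ 35.3 mm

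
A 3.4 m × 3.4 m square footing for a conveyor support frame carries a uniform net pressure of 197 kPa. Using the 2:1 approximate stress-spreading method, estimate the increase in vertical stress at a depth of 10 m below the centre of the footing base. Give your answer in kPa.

By the 2:1 method the load spreads at 1 horizontal : 2 vertical, so at depth z the loaded area has grown by z in each plan dimension:
Δσ = qBL/((B+z)(L+z)) = 197×3.4×3.4/((3.4+10)(3.4+10)) = 12.683 kPa

Δσ_z ≈ 12.7 kPa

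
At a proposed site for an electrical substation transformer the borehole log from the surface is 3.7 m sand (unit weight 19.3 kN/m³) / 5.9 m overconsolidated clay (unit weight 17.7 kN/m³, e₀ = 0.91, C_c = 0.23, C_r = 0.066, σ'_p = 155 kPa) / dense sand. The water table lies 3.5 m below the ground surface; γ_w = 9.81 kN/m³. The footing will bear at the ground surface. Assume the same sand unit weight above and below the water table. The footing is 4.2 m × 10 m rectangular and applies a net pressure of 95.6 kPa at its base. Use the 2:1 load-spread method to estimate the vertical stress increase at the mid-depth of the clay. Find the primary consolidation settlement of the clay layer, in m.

S_c ≈ 0.019 m

Mid-depth of clay below the ground surface: z = 3.7 + 5.9/2 = 6.65 m.
Total vertical stress at mid-clay: σ_v = 19.3×3.7 + 17.7×2.95 = 123.63 kPa.
Pore pressure: u = 9.81×(6.65 − 3.5) = 30.902 kPa.
Initial effective stress: σ'_0 = σ_v − u = 123.63 − 30.902 = 92.728 kPa.
Stress increase at mid-clay by the 2:1 spreading method:
Δσ = qBL/((B+z)(L+z)) = 95.6×4.2×10/((4.2+6.65)(10+6.65)) = 22.226 kPa
Final effective stress: σ'_f = 92.728 + 22.226 = 114.95 kPa.
σ'_f = 114.95 ≤ σ'_p = 155 kPa, so the clay remains overconsolidated and only the recompression index applies:
S_c = C_r·H/(1+e₀)·log₁₀(σ'_f/σ'_0) = 0.066×5.9/1.91×log₁₀(114.95/92.728)
    = 0.20387 × 0.093298 = 0.01902 m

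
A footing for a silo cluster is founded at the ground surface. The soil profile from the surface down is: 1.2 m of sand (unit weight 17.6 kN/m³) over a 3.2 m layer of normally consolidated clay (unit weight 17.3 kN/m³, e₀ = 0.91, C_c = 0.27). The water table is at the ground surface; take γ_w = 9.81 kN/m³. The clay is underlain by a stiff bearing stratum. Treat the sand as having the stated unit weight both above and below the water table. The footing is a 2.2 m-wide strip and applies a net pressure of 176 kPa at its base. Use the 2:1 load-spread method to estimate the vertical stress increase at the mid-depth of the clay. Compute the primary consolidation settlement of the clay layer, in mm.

Mid-depth of clay below the ground surface: z = 1.2 + 3.2/2 = 2.8 m.
Total vertical stress at mid-clay: σ_v = 17.6×1.2 + 17.3×1.6 = 48.8 kPa.
Pore pressure: u = 9.81×(2.8 − 0) = 27.468 kPa.
Initial effective stress: σ'_0 = σ_v − u = 48.8 − 27.468 = 21.332 kPa.
Stress increase at mid-clay by the 2:1 spreading method:
Δσ = qB/(B+z) = 176×2.2/(2.2+2.8) = 77.44 kPa
Final effective stress: σ'_f = σ'_0 + Δσ = 21.332 + 77.44 = 98.772 kPa.
Normally consolidated clay, so the full stress increment lies on the virgin compression line:
S_c = C_c·H/(1+e₀)·log₁₀(σ'_f/σ'_0) = 0.27×3.2/(1+0.91)×log₁₀(98.772/21.332)
    = 0.45236 × 0.6656 = 0.3011 m

S_c ≈ 301 mm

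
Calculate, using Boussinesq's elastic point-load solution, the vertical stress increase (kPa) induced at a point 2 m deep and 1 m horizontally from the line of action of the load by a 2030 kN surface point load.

Δσ_z ≈ 139 kPa

Boussinesq vertical stress below a point load on an elastic half-space:
Δσ_z = 3P/(2πz²) · [1 + (r/z)²]^(−5/2)
r/z = 1/2 = 0.5; [1+(r/z)²]^(−5/2) = 0.57243.
Δσ_z = 3×2030/(2π×2²) × 0.57243 = 242.31 × 0.57243 = 138.7 kPa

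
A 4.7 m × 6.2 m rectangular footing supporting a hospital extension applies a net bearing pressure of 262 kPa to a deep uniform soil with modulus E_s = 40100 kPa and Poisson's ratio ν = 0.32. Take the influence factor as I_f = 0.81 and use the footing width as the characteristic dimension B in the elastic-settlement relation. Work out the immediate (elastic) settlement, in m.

Immediate (elastic) settlement: S_e = q·B·(1−ν²)/E_s · I_f.
S_e = 262 × 4.7 × (1 − 0.32²) / 40100 × 0.81
    = 262 × 4.7 × 0.8976 / 40100 × 0.81
    = 0.02233 m

S_e ≈ 0.0223 m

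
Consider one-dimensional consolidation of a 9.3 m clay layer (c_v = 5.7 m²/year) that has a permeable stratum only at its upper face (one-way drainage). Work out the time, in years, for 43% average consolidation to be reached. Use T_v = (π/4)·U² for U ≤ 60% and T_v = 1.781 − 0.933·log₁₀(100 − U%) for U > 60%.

t ≈ 2.2 years

Drainage path length: H_d = H = 9.3 m (single drainage).
U ≤ 60%: T_v = (π/4)·U² = (π/4)×0.43² = 0.14522.
t = T_v·H_d²/c_v = 0.14522×9.3²/5.7 = 2.204 years.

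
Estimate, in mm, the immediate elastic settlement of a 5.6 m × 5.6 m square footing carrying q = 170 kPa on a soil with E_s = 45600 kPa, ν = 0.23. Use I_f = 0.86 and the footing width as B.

Immediate (elastic) settlement: S_e = q·B·(1−ν²)/E_s · I_f.
S_e = 170 × 5.6 × (1 − 0.23²) / 45600 × 0.86
    = 170 × 5.6 × 0.9471 / 45600 × 0.86
    = 0.017 m = 17 mm

S_e ≈ 17 mm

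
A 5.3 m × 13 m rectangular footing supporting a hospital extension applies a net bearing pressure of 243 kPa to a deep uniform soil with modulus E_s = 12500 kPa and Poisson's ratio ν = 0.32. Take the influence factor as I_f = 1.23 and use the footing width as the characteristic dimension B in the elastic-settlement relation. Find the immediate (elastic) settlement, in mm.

S_e ≈ 114 mm

Immediate (elastic) settlement: S_e = q·B·(1−ν²)/E_s · I_f.
S_e = 243 × 5.3 × (1 − 0.32²) / 12500 × 1.23
    = 243 × 5.3 × 0.8976 / 12500 × 1.23
    = 0.1138 m = 113.8 mm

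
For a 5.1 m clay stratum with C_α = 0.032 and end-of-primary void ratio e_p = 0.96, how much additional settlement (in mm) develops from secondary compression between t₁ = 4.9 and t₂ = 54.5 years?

S_s ≈ 87.1 mm

Secondary compression: S_s = C_α·H/(1+e_p)·log₁₀(t₂/t₁)
S_s = 0.032×5.1/(1+0.96)×log₁₀(54.5/4.9)
    = 0.08327 × 1.046 = 0.08711 m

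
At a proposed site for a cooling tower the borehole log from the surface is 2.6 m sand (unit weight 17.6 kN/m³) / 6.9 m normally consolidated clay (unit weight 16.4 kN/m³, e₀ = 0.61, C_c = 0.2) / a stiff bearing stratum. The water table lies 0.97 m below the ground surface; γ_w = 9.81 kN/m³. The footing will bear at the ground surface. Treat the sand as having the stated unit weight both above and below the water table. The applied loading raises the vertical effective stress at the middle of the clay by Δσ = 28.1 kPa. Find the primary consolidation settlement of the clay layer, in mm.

Mid-depth of clay below the ground surface: z = 2.6 + 6.9/2 = 6.05 m.
Total vertical stress at mid-clay: σ_v = 17.6×2.6 + 16.4×3.45 = 102.34 kPa.
Pore pressure: u = 9.81×(6.05 − 0.97) = 49.835 kPa.
Initial effective stress: σ'_0 = σ_v − u = 102.34 − 49.835 = 52.505 kPa.
Final effective stress: σ'_f = σ'_0 + Δσ = 52.505 + 28.1 = 80.605 kPa.
Normally consolidated clay, so the full stress increment lies on the virgin compression line:
S_c = C_c·H/(1+e₀)·log₁₀(σ'_f/σ'_0) = 0.2×6.9/(1+0.61)×log₁₀(80.605/52.505)
    = 0.85714 × 0.18616 = 0.1596 m

S_c ≈ 160 mm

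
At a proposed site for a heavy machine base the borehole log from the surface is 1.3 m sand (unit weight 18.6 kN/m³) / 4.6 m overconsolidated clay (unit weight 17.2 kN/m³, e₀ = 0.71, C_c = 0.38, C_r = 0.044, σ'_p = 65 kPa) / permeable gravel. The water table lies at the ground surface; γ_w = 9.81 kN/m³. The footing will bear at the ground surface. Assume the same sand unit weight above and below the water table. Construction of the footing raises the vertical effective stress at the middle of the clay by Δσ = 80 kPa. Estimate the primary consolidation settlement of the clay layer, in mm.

Mid-depth of clay below the ground surface: z = 1.3 + 4.6/2 = 3.6 m.
Total vertical stress at mid-clay: σ_v = 18.6×1.3 + 17.2×2.3 = 63.74 kPa.
Pore pressure: u = 9.81×(3.6 − 0) = 35.316 kPa.
Initial effective stress: σ'_0 = σ_v − u = 63.74 − 35.316 = 28.424 kPa.
Final effective stress: σ'_f = 28.424 + 80 = 108.42 kPa.
σ'_f = 108.42 > σ'_p = 65 kPa, so the stress path crosses the preconsolidation pressure — recompression up to σ'_p, then virgin compression beyond:
S_c = H/(1+e₀)·[C_r·log₁₀(σ'_p/σ'_0) + C_c·log₁₀(σ'_f/σ'_p)]
    = 4.6/1.71 × [0.044×log₁₀(65/28.424) + 0.38×log₁₀(108.42/65)]
    = 2.6901 × [0.015806 + 0.084434] = 0.2697 m

S_c ≈ 270 mm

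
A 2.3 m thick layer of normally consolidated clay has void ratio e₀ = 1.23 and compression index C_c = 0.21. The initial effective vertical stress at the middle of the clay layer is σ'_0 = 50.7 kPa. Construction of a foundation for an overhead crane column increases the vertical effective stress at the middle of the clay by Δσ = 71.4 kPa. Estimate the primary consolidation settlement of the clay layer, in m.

Final effective stress: σ'_f = σ'_0 + Δσ = 50.7 + 71.4 = 122.1 kPa.
Normally consolidated clay, so the full stress increment lies on the virgin compression line:
S_c = C_c·H/(1+e₀)·log₁₀(σ'_f/σ'_0) = 0.21×2.3/(1+1.23)×log₁₀(122.1/50.7)
    = 0.21659 × 0.38171 = 0.08267 m

S_c ≈ 0.0827 m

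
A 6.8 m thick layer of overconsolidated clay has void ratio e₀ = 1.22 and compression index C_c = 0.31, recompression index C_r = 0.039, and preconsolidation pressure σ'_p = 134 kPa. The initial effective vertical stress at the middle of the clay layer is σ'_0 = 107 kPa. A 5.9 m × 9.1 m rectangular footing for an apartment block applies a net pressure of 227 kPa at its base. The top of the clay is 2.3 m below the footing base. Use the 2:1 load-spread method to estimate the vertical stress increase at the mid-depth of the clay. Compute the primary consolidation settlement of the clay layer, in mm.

S_c ≈ 129 mm

Mid-depth of clay below the footing base: z = 2.3 + 6.8/2 = 5.7 m.
Stress increase at mid-clay by the 2:1 spreading method:
Δσ = qBL/((B+z)(L+z)) = 227×5.9×9.1/((5.9+5.7)(9.1+5.7)) = 70.99 kPa
Final effective stress: σ'_f = 107 + 70.99 = 177.99 kPa.
σ'_f = 177.99 > σ'_p = 134 kPa, so the stress path crosses the preconsolidation pressure — recompression up to σ'_p, then virgin compression beyond:
S_c = H/(1+e₀)·[C_r·log₁₀(σ'_p/σ'_0) + C_c·log₁₀(σ'_f/σ'_p)]
    = 6.8/2.22 × [0.039×log₁₀(134/107) + 0.31×log₁₀(177.99/134)]
    = 3.0631 × [0.0038111 + 0.03822] = 0.1287 m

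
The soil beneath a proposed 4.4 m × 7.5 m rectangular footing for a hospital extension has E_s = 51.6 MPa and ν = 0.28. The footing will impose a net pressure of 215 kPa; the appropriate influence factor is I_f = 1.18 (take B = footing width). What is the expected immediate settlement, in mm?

S_e ≈ 19.9 mm

Immediate (elastic) settlement: S_e = q·B·(1−ν²)/E_s · I_f.
E_s = 51.6 MPa = 51600 kPa.
S_e = 215 × 4.4 × (1 − 0.28²) / 51600 × 1.18
    = 215 × 4.4 × 0.9216 / 51600 × 1.18
    = 0.01994 m = 19.94 mm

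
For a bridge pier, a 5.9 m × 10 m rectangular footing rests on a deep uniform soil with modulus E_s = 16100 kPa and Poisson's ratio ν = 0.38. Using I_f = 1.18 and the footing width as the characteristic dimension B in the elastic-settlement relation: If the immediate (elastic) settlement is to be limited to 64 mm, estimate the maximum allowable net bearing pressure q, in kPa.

q ≈ 173 kPa

S_e = q·B·(1−ν²)/E_s · I_f  ⇒  q = S_e·E_s / (B·(1−ν²)·I_f).
q = 0.064 × 16100 / (5.9 × 0.8556 × 1.18) = 173 kPa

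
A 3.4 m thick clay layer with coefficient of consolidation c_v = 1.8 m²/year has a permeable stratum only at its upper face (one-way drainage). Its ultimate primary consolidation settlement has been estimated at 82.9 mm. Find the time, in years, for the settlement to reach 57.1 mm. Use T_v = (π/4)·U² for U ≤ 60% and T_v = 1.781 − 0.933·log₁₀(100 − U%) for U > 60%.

t ≈ 2.49 years

Drainage path length: H_d = H = 3.4 m (single drainage).
U = S(t)/S_ult = 57.1/82.9 = 0.6888.
U > 60%: T_v = 1.781 − 0.933·log₁₀(100 − 68.878) = 0.38797.
t = T_v·H_d²/c_v = 0.38797×3.4²/1.8 = 2.492 years.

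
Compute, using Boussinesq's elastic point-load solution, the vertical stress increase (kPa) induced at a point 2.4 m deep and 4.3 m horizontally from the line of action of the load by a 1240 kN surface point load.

Boussinesq vertical stress below a point load on an elastic half-space:
Δσ_z = 3P/(2πz²) · [1 + (r/z)²]^(−5/2)
r/z = 4.3/2.4 = 1.7917; [1+(r/z)²]^(−5/2) = 0.027496.
Δσ_z = 3×1240/(2π×2.4²) × 0.027496 = 102.79 × 0.027496 = 2.826 kPa

Δσ_z ≈ 2.83 kPa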